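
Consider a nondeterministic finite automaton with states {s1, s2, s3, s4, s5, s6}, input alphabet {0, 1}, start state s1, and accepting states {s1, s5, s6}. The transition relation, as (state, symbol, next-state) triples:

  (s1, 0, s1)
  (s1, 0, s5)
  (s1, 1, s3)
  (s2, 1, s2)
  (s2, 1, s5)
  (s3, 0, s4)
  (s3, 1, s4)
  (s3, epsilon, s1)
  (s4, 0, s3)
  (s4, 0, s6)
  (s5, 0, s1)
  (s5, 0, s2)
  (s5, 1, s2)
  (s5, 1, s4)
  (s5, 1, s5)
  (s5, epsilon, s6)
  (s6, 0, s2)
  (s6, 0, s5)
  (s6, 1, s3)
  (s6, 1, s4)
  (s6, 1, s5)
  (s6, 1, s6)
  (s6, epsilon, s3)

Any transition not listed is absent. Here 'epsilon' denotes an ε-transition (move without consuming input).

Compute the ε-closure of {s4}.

Begin with {s4}.
No ε-moves leave this set, so the closure equals the set itself.

{s4}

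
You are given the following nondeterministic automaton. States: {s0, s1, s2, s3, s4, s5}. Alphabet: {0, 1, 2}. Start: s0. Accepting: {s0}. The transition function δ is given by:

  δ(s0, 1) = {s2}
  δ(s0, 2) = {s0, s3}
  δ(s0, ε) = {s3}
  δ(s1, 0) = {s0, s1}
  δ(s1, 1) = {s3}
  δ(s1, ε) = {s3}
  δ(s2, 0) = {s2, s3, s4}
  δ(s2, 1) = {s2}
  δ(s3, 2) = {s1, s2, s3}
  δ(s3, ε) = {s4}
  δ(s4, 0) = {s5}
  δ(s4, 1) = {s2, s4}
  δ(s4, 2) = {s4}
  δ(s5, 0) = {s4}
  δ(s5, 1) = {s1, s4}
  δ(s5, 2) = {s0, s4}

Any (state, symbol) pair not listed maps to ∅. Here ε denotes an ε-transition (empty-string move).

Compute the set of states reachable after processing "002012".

{s1, s2, s3, s4}

Start: ε-closure({s0}) = {s0, s3, s4}.
Read '0': s0→∅, s3→∅, s4→{s5}; now {s5}.
Read '0': s5→{s4}; now {s4}.
Read '2': s4→{s4}; now {s4}.
Read '0': s4→{s5}; now {s5}.
Read '1': s5→{s1, s4}; union {s1, s4}; ε-closure = {s1, s3, s4}.
Read '2': s1→∅, s3→{s1, s2, s3}, s4→{s4}; now {s1, s2, s3, s4}.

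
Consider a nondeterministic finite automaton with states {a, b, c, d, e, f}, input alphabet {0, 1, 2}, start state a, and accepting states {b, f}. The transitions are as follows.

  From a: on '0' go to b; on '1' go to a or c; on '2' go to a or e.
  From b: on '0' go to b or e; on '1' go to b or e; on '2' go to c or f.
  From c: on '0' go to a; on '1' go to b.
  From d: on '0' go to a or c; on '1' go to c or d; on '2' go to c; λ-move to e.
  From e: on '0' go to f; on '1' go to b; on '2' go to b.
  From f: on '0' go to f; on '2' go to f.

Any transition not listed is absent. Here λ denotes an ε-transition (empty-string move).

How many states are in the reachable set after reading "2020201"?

Start in {a}.
Read '2': a→{a, e}; now {a, e}.
Read '0': a→{b}, e→{f}; now {b, f}.
Read '2': b→{c, f}, f→{f}; now {c, f}.
Read '0': c→{a}, f→{f}; now {a, f}.
Read '2': a→{a, e}, f→{f}; now {a, e, f}.
Read '0': a→{b}, e→{f}, f→{f}; now {b, f}.
Read '1': b→{b, e}, f→∅; now {b, e}.
That set has 2 states.

2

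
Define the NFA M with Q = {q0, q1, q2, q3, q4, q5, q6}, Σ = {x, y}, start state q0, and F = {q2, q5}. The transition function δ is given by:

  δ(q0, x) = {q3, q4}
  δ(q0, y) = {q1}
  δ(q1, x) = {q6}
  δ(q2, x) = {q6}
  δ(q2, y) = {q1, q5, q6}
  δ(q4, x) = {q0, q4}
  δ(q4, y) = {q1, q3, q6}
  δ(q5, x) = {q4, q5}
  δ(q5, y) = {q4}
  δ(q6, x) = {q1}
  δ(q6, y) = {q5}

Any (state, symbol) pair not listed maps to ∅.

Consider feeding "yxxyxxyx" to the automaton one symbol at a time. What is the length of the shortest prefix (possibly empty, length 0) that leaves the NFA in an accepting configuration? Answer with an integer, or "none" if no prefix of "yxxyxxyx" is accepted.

Start in {q0}.
Read 'y': q0→{q1}; now {q1}.
Read 'x': q1→{q6}; now {q6}.
Read 'x': q6→{q1}; now {q1}.
Read 'y': q1→∅; now ∅.
The set is empty and remains empty for the remaining 4 symbols.
No reachable set along the way intersects F.

none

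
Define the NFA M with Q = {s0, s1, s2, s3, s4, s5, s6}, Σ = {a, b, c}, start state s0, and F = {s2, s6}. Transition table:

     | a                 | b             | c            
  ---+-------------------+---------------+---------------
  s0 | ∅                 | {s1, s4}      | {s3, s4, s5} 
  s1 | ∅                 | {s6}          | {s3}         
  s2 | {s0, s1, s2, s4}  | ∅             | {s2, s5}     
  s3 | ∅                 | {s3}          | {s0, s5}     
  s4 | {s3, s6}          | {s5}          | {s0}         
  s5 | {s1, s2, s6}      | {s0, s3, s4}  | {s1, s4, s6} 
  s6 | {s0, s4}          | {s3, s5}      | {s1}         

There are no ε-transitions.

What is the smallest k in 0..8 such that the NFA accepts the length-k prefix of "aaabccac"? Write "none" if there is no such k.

Start in {s0}.
Read 'a': s0→∅; now ∅.
The set is empty and remains empty for the remaining 7 symbols.
No reachable set along the way intersects F.

none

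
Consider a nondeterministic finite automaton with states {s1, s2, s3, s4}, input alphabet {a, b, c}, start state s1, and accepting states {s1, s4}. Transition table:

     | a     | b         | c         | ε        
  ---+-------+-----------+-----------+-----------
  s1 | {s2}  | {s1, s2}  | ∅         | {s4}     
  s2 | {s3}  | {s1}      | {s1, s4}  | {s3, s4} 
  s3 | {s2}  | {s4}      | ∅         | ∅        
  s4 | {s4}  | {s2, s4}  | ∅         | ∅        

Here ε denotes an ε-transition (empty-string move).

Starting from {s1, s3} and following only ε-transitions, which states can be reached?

Begin with {s1, s3}.
ε-move s1 → s4; add s4.

{s1, s3, s4}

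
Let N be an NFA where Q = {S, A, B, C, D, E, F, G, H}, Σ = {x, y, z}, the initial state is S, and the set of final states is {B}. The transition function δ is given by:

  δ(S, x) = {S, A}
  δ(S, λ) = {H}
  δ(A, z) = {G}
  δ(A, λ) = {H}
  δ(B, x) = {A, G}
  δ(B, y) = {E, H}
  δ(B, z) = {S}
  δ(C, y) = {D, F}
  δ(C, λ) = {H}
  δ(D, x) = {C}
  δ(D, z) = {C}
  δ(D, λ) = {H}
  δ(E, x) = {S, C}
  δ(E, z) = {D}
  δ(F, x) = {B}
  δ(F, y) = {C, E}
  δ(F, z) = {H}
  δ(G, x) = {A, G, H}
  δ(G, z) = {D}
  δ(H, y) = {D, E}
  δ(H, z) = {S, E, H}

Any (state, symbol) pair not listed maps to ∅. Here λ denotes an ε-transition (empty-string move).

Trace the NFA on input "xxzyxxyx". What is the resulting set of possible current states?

{S, C, H}

Start: ε-closure({S}) = {S, H}.
Read 'x': {S, H} → {S, A, H}.
Read 'x': {S, A, H} → {S, A, H}.
Read 'z': {S, A, H} → {S, E, G, H}.
Read 'y': {S, E, G, H} → {D, E, H}.
Read 'x': {D, E, H} → {S, C, H}.
Read 'x': {S, C, H} → {S, A, H}.
Read 'y': {S, A, H} → {D, E, H}.
Read 'x': {D, E, H} → {S, C, H}.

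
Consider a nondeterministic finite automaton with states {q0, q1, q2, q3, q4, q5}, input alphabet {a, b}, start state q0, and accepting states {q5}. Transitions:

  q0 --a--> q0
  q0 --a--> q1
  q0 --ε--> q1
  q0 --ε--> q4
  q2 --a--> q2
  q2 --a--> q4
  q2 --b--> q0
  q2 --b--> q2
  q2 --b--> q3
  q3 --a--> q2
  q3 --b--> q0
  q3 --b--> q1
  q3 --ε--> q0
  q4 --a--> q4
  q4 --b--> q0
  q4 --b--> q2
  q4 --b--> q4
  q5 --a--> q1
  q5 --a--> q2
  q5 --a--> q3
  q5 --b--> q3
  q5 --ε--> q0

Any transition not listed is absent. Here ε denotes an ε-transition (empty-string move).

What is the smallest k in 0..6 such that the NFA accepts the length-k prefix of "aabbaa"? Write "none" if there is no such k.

Start: ε-closure({q0}) = {q0, q1, q4}.
Read 'a': {q0, q1, q4} → {q0, q1, q4}.
Read 'a': {q0, q1, q4} → {q0, q1, q4}.
Read 'b': {q0, q1, q4} → {q0, q1, q2, q4}.
Read 'b': {q0, q1, q2, q4} → {q0, q1, q2, q3, q4}.
Read 'a': {q0, q1, q2, q3, q4} → {q0, q1, q2, q4}.
Read 'a': {q0, q1, q2, q4} → {q0, q1, q2, q4}.
No reachable set along the way intersects F.

none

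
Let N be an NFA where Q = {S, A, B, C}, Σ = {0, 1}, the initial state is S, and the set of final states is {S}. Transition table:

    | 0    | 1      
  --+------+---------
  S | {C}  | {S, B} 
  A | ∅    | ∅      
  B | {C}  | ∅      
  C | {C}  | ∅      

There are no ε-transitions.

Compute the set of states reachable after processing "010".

∅

Start in {S}.
Read '0': S→{C}; now {C}.
Read '1': C→∅; now ∅.
The set is empty and remains empty for the remaining 1 symbol.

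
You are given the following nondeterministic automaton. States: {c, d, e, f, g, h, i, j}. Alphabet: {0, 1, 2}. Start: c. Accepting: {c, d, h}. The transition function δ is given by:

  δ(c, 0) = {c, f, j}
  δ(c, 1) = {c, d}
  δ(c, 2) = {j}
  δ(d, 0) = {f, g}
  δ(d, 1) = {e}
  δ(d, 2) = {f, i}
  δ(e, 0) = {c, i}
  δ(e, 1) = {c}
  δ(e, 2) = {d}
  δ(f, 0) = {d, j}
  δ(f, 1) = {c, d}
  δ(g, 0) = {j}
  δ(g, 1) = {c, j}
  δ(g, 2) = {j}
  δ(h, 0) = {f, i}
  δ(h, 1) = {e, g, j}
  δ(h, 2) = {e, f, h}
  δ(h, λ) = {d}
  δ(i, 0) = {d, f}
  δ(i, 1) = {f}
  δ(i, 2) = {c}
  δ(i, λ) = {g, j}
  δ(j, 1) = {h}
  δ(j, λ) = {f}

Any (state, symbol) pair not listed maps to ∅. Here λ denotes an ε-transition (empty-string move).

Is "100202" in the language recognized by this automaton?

Start in {c}.
Read '1': {c} → {c, d}.
Read '0': {c, d} → {c, f, g, j}.
Read '0': {c, f, g, j} → {c, d, f, j}.
Read '2': {c, d, f, j} → {f, g, i, j}.
Read '0': {f, g, i, j} → {d, f, j}.
Read '2': {d, f, j} → {f, g, i, j}.
The final set {f, g, i, j} contains no accepting state.

No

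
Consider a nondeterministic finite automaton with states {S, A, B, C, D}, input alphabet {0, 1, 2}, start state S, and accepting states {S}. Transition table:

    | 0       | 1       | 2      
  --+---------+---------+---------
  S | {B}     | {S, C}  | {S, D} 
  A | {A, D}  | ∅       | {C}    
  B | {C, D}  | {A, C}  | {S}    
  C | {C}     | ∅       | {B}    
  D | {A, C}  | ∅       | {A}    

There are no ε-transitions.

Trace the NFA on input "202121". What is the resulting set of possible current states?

{S, A, C}

Start in {S}.
Read '2': S→{S, D}; now {S, D}.
Read '0': S→{B}, D→{A, C}; now {A, B, C}.
Read '2': A→{C}, B→{S}, C→{B}; now {S, B, C}.
Read '1': S→{S, C}, B→{A, C}, C→∅; now {S, A, C}.
Read '2': S→{S, D}, A→{C}, C→{B}; now {S, B, C, D}.
Read '1': S→{S, C}, B→{A, C}, C→∅, D→∅; now {S, A, C}.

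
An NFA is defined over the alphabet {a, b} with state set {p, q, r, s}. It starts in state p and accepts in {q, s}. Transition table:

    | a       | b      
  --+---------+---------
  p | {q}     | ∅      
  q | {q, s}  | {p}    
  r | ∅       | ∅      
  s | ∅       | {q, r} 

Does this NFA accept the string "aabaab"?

Yes

Start in {p}.
Read 'a': p→{q}; now {q}.
Read 'a': q→{q, s}; now {q, s}.
Read 'b': q→{p}, s→{q, r}; now {p, q, r}.
Read 'a': p→{q}, q→{q, s}, r→∅; now {q, s}.
Read 'a': q→{q, s}, s→∅; now {q, s}.
Read 'b': q→{p}, s→{q, r}; now {p, q, r}.
The final set {p, q, r} contains the accepting state q.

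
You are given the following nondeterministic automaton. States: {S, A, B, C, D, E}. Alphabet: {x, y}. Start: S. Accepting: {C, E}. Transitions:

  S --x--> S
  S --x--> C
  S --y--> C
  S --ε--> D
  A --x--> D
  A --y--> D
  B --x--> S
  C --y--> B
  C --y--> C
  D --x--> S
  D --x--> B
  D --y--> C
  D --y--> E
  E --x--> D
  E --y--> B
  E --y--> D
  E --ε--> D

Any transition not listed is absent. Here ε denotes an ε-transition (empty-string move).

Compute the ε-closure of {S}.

Begin with {S}.
ε-move S → D; add D.

{S, D}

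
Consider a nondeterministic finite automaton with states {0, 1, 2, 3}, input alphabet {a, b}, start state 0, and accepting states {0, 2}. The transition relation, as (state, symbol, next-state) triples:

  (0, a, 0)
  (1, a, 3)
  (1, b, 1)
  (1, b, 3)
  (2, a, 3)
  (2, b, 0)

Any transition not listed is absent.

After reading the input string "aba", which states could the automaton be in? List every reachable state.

∅

Start in {0}.
Read 'a': 0→{0}; now {0}.
Read 'b': 0→∅; now ∅.
The set is empty and remains empty for the remaining 1 symbol.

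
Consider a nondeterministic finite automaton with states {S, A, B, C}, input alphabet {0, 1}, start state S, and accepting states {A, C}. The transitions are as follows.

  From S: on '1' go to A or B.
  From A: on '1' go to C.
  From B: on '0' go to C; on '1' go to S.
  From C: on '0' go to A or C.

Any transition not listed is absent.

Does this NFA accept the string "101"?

No

Start in {S}.
Read '1': {S} → {A, B}.
Read '0': {A, B} → {C}.
Read '1': {C} → ∅.
The final set ∅ contains no accepting state.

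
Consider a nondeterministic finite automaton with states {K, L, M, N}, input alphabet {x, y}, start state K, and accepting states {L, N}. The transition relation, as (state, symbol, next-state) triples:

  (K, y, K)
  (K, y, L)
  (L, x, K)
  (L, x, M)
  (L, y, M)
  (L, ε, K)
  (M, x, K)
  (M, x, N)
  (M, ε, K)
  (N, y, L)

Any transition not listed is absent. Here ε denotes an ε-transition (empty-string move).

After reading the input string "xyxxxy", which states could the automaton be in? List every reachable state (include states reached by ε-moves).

∅

Start in {K}.
Read 'x': {K} → ∅.
The set is empty and remains empty for the remaining 5 symbols.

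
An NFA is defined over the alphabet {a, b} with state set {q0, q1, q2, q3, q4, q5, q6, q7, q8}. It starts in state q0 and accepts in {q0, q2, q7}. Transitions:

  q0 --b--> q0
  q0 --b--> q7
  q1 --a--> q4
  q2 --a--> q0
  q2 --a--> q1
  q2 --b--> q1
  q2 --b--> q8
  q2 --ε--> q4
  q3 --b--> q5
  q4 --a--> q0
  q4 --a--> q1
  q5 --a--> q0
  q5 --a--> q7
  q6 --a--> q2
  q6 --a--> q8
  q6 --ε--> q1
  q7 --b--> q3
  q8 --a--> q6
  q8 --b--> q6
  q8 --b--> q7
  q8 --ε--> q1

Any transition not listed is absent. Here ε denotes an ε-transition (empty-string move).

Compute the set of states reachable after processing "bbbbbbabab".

Start in {q0}.
Read 'b': q0→{q0, q7}; now {q0, q7}.
Read 'b': q0→{q0, q7}, q7→{q3}; now {q0, q3, q7}.
Read 'b': q0→{q0, q7}, q3→{q5}, q7→{q3}; now {q0, q3, q5, q7}.
Read 'b': q0→{q0, q7}, q3→{q5}, q5→∅, q7→{q3}; now {q0, q3, q5, q7}.
Read 'b': q0→{q0, q7}, q3→{q5}, q5→∅, q7→{q3}; now {q0, q3, q5, q7}.
Read 'b': q0→{q0, q7}, q3→{q5}, q5→∅, q7→{q3}; now {q0, q3, q5, q7}.
Read 'a': q0→∅, q3→∅, q5→{q0, q7}, q7→∅; now {q0, q7}.
Read 'b': q0→{q0, q7}, q7→{q3}; now {q0, q3, q7}.
Read 'a': q0→∅, q3→∅, q7→∅; now ∅.
The set is empty and remains empty for the remaining 1 symbol.

∅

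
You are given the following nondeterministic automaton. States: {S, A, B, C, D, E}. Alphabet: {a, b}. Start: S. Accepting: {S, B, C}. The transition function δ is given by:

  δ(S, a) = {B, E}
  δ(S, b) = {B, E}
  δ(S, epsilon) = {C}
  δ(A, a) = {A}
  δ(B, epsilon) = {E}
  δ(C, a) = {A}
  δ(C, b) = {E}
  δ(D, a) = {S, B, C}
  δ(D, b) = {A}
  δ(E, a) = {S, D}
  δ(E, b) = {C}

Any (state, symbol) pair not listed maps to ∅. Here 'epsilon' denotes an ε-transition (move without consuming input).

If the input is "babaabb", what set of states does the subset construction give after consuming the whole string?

{C, E}

Start: ε-closure({S}) = {S, C}.
Read 'b': S→{B, E}, C→{E}; now {B, E}.
Read 'a': B→∅, E→{S, D}; union {S, D}; ε-closure = {S, C, D}.
Read 'b': S→{B, E}, C→{E}, D→{A}; now {A, B, E}.
Read 'a': A→{A}, B→∅, E→{S, D}; union {S, A, D}; ε-closure = {S, A, C, D}.
Read 'a': S→{B, E}, A→{A}, C→{A}, D→{S, B, C}; now {S, A, B, C, E}.
Read 'b': S→{B, E}, A→∅, B→∅, C→{E}, E→{C}; now {B, C, E}.
Read 'b': B→∅, C→{E}, E→{C}; now {C, E}.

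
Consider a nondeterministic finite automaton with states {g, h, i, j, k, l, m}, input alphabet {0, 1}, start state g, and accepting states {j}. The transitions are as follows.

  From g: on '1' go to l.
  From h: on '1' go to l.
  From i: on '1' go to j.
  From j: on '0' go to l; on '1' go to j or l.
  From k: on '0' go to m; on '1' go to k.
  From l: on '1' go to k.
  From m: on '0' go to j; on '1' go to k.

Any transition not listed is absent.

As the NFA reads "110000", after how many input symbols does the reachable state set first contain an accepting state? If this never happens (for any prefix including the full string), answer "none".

4

Start in {g}.
Read '1': g→{l}; now {l}.
Read '1': l→{k}; now {k}.
Read '0': k→{m}; now {m}.
Read '0': m→{j}; now {j}.
None of the earlier sets intersect F, but {j} does.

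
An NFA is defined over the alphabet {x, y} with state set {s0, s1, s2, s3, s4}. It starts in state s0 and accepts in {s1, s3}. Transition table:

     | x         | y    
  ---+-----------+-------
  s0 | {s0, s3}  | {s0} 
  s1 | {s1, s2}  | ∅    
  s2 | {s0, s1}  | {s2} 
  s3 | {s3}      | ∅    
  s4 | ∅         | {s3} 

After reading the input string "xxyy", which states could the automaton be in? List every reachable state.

Start in {s0}.
Read 'x': {s0} → {s0, s3}.
Read 'x': {s0, s3} → {s0, s3}.
Read 'y': {s0, s3} → {s0}.
Read 'y': {s0} → {s0}.

{s0}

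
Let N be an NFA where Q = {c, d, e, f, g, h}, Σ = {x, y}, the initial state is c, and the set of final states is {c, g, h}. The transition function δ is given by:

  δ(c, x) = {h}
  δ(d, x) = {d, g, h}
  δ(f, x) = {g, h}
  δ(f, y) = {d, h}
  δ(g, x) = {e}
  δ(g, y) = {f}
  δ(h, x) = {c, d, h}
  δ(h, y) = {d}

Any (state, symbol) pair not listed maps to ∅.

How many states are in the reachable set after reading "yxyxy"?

0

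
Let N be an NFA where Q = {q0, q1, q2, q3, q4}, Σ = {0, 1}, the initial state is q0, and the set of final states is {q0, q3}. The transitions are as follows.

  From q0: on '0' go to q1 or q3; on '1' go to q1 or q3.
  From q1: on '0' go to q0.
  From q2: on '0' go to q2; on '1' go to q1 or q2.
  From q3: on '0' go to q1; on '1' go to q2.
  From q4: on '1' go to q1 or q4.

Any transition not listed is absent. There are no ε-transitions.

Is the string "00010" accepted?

Start in {q0}.
Read '0': {q0} → {q1, q3}.
Read '0': {q1, q3} → {q0, q1}.
Read '0': {q0, q1} → {q0, q1, q3}.
Read '1': {q0, q1, q3} → {q1, q2, q3}.
Read '0': {q1, q2, q3} → {q0, q1, q2}.
The final set {q0, q1, q2} contains the accepting state q0.

Yes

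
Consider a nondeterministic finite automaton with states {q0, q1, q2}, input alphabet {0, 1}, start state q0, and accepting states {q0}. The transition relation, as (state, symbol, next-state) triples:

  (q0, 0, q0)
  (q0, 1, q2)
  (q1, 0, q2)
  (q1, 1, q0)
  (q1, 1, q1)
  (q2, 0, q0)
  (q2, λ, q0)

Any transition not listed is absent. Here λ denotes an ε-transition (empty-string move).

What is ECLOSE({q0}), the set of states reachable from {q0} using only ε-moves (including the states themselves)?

{q0}

Begin with {q0}.
No ε-moves leave this set, so the closure equals the set itself.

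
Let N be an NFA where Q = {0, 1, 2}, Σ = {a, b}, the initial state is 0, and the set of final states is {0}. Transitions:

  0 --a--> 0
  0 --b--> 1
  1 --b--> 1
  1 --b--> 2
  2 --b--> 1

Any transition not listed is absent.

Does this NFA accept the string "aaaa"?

Yes

Start in {0}.
Read 'a': 0→{0}; now {0}.
Read 'a': 0→{0}; now {0}.
Read 'a': 0→{0}; now {0}.
Read 'a': 0→{0}; now {0}.
The final set {0} contains the accepting state 0.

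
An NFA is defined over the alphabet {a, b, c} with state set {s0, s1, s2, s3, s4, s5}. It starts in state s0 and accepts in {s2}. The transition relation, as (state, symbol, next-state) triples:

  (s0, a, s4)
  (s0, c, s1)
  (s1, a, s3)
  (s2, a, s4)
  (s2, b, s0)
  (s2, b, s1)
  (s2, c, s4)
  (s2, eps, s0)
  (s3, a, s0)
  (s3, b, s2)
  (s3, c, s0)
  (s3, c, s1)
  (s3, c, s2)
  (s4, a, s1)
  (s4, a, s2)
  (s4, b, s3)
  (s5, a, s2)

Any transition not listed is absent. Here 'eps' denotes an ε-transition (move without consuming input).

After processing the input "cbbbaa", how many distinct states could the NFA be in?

0

Start in {s0}.
Read 'c': s0→{s1}; now {s1}.
Read 'b': s1→∅; now ∅.
The set is empty and remains empty for the remaining 4 symbols.
That set has 0 states.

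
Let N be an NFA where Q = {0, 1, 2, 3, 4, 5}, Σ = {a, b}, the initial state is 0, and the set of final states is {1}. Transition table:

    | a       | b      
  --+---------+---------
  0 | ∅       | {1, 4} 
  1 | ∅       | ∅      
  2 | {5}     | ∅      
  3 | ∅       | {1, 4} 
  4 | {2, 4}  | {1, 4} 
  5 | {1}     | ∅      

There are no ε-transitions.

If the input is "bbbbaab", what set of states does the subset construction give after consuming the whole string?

{1, 4}

Start in {0}.
Read 'b': {0} → {1, 4}.
Read 'b': {1, 4} → {1, 4}.
Read 'b': {1, 4} → {1, 4}.
Read 'b': {1, 4} → {1, 4}.
Read 'a': {1, 4} → {2, 4}.
Read 'a': {2, 4} → {2, 4, 5}.
Read 'b': {2, 4, 5} → {1, 4}.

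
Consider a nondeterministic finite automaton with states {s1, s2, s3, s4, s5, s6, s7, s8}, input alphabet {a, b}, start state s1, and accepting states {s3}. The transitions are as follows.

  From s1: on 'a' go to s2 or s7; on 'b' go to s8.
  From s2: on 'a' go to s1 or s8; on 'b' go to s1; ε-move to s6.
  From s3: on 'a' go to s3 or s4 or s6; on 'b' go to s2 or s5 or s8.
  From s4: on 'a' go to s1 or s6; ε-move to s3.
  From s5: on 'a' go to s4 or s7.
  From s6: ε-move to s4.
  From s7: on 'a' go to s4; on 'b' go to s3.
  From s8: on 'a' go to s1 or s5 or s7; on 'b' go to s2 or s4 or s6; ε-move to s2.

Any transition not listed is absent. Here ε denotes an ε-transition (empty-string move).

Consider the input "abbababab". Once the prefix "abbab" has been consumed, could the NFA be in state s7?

Start in {s1}.
Read 'a': {s1} → {s2, s3, s4, s6, s7}.
Read 'b': {s2, s3, s4, s6, s7} → {s1, s2, s3, s4, s5, s6, s8}.
Read 'b': {s1, s2, s3, s4, s5, s6, s8} → {s1, s2, s3, s4, s5, s6, s8}.
Read 'a': {s1, s2, s3, s4, s5, s6, s8} → {s1, s2, s3, s4, s5, s6, s7, s8}.
Read 'b': {s1, s2, s3, s4, s5, s6, s7, s8} → {s1, s2, s3, s4, s5, s6, s8}.
State s7 is not in {s1, s2, s3, s4, s5, s6, s8}.

No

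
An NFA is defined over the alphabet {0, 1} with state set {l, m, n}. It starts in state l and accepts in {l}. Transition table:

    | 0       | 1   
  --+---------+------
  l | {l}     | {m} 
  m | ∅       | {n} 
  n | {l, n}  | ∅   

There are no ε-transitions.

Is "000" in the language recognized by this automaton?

Yes

Start in {l}.
Read '0': {l} → {l}.
Read '0': {l} → {l}.
Read '0': {l} → {l}.
The final set {l} contains the accepting state l.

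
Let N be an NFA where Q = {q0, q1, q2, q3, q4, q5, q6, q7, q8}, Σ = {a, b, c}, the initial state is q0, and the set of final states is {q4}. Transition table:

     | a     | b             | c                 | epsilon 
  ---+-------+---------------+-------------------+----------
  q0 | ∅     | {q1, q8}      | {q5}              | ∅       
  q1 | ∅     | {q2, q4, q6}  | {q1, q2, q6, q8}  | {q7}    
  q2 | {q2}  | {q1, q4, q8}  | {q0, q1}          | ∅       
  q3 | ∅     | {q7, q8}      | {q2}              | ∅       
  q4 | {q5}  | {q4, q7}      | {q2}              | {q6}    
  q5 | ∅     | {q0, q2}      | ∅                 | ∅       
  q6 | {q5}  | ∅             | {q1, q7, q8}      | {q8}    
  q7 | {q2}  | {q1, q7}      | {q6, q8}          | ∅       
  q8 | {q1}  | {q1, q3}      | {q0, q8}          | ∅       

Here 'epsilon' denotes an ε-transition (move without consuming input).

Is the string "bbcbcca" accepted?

Start in {q0}.
Read 'b': q0→{q1, q8}; union {q1, q8}; ε-closure = {q1, q7, q8}.
Read 'b': q1→{q2, q4, q6}, q7→{q1, q7}, q8→{q1, q3}; union {q1, q2, q3, q4, q6, q7}; ε-closure = {q1, q2, q3, q4, q6, q7, q8}.
Read 'c': q1→{q1, q2, q6, q8}, q2→{q0, q1}, q3→{q2}, q4→{q2}, q6→{q1, q7, q8}, q7→{q6, q8}, q8→{q0, q8}; now {q0, q1, q2, q6, q7, q8}.
Read 'b': q0→{q1, q8}, q1→{q2, q4, q6}, q2→{q1, q4, q8}, q6→∅, q7→{q1, q7}, q8→{q1, q3}; now {q1, q2, q3, q4, q6, q7, q8}.
Read 'c': q1→{q1, q2, q6, q8}, q2→{q0, q1}, q3→{q2}, q4→{q2}, q6→{q1, q7, q8}, q7→{q6, q8}, q8→{q0, q8}; now {q0, q1, q2, q6, q7, q8}.
Read 'c': q0→{q5}, q1→{q1, q2, q6, q8}, q2→{q0, q1}, q6→{q1, q7, q8}, q7→{q6, q8}, q8→{q0, q8}; now {q0, q1, q2, q5, q6, q7, q8}.
Read 'a': q0→∅, q1→∅, q2→{q2}, q5→∅, q6→{q5}, q7→{q2}, q8→{q1}; union {q1, q2, q5}; ε-closure = {q1, q2, q5, q7}.
The final set {q1, q2, q5, q7} contains no accepting state.

No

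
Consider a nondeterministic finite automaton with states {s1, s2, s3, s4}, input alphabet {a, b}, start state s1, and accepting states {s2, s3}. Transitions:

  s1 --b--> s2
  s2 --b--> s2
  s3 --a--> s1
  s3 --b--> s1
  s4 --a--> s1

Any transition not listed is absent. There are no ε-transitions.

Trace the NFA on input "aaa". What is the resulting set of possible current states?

Start in {s1}.
Read 'a': s1→∅; now ∅.
The set is empty and remains empty for the remaining 2 symbols.

∅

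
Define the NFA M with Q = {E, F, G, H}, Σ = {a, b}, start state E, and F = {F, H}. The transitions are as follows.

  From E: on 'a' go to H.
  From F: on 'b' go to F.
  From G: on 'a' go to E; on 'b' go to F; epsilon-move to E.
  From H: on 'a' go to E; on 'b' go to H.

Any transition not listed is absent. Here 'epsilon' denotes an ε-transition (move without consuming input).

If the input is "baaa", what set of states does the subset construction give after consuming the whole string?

∅

Start in {E}.
Read 'b': {E} → ∅.
The set is empty and remains empty for the remaining 3 symbols.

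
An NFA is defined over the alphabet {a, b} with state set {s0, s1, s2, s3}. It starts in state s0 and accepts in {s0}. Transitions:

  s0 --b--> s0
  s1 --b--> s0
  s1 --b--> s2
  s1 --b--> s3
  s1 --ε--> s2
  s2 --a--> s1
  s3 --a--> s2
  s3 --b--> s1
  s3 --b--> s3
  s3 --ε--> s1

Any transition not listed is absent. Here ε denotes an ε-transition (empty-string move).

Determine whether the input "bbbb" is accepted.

Yes

Start in {s0}.
Read 'b': {s0} → {s0}.
Read 'b': {s0} → {s0}.
Read 'b': {s0} → {s0}.
Read 'b': {s0} → {s0}.
The final set {s0} contains the accepting state s0.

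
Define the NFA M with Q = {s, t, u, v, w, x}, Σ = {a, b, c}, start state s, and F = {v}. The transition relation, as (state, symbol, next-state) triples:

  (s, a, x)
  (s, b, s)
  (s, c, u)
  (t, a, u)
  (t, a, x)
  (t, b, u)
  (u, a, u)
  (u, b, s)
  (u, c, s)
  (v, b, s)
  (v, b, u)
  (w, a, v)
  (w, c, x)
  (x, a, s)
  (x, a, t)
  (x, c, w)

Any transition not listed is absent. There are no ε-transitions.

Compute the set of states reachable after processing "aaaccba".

{x}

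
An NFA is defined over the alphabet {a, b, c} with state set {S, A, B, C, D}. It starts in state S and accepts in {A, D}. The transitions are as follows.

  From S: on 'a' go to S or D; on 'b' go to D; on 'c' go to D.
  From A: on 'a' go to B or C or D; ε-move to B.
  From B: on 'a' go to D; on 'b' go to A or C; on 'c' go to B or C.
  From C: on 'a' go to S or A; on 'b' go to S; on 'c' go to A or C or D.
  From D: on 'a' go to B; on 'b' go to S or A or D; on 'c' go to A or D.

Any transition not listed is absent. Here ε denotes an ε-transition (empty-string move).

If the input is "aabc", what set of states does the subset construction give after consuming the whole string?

{A, B, C, D}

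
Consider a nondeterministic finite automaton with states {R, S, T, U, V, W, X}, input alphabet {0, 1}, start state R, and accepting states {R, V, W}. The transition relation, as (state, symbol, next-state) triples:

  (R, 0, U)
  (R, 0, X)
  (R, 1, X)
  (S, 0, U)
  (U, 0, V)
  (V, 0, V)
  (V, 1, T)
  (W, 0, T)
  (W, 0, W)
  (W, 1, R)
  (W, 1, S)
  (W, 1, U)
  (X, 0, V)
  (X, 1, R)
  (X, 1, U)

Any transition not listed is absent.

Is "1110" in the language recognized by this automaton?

Yes

Start in {R}.
Read '1': R→{X}; now {X}.
Read '1': X→{R, U}; now {R, U}.
Read '1': R→{X}, U→∅; now {X}.
Read '0': X→{V}; now {V}.
The final set {V} contains the accepting state V.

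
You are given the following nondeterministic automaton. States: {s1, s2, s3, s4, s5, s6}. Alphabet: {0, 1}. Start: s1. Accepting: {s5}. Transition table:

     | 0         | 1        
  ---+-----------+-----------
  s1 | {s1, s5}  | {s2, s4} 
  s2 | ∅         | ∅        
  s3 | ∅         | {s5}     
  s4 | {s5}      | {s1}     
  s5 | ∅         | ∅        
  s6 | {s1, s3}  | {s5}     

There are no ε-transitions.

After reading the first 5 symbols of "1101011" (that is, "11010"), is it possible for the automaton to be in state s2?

Start in {s1}.
Read '1': s1→{s2, s4}; now {s2, s4}.
Read '1': s2→∅, s4→{s1}; now {s1}.
Read '0': s1→{s1, s5}; now {s1, s5}.
Read '1': s1→{s2, s4}, s5→∅; now {s2, s4}.
Read '0': s2→∅, s4→{s5}; now {s5}.
State s2 is not in {s5}.

No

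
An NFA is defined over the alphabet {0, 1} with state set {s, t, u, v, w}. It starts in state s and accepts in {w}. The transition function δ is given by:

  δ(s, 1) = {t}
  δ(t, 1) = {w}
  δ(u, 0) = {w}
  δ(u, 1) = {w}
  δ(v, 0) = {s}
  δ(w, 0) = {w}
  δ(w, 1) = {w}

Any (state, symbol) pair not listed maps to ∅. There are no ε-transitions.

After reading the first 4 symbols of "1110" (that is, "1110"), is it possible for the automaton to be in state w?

Start in {s}.
Read '1': s→{t}; now {t}.
Read '1': t→{w}; now {w}.
Read '1': w→{w}; now {w}.
Read '0': w→{w}; now {w}.
State w is in {w}.

Yes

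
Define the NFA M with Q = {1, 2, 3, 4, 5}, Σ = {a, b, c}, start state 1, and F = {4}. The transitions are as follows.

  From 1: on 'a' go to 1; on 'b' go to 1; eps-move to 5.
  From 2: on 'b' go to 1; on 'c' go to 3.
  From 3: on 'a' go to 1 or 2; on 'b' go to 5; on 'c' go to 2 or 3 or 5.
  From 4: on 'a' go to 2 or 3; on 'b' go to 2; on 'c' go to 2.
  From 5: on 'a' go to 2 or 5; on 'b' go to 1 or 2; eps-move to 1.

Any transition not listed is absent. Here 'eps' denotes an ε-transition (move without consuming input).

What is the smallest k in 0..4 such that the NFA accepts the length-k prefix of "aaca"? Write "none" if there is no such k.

none

Start: ε-closure({1}) = {1, 5}.
Read 'a': 1→{1}, 5→{2, 5}; now {1, 2, 5}.
Read 'a': 1→{1}, 2→∅, 5→{2, 5}; now {1, 2, 5}.
Read 'c': 1→∅, 2→{3}, 5→∅; now {3}.
Read 'a': 3→{1, 2}; union {1, 2}; ε-closure = {1, 2, 5}.
No reachable set along the way intersects F.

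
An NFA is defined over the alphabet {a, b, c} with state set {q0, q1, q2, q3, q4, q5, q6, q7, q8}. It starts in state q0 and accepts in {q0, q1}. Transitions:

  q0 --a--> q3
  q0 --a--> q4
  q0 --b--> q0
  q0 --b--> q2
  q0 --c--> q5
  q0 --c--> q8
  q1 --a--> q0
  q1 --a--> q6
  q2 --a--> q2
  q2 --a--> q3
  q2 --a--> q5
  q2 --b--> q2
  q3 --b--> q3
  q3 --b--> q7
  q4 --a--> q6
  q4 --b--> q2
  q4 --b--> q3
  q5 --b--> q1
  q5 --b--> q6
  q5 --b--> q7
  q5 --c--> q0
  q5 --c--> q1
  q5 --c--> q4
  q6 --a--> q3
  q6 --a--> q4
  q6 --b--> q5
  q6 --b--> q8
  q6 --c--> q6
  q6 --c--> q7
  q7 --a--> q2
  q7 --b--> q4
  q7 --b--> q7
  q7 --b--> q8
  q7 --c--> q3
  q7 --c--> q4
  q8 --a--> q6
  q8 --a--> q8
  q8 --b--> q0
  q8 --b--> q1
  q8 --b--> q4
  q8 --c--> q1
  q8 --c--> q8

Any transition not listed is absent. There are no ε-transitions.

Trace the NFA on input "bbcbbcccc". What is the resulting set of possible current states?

{q0, q1, q4, q5, q8}

Start in {q0}.
Read 'b': q0→{q0, q2}; now {q0, q2}.
Read 'b': q0→{q0, q2}, q2→{q2}; now {q0, q2}.
Read 'c': q0→{q5, q8}, q2→∅; now {q5, q8}.
Read 'b': q5→{q1, q6, q7}, q8→{q0, q1, q4}; now {q0, q1, q4, q6, q7}.
Read 'b': q0→{q0, q2}, q1→∅, q4→{q2, q3}, q6→{q5, q8}, q7→{q4, q7, q8}; now {q0, q2, q3, q4, q5, q7, q8}.
Read 'c': q0→{q5, q8}, q2→∅, q3→∅, q4→∅, q5→{q0, q1, q4}, q7→{q3, q4}, q8→{q1, q8}; now {q0, q1, q3, q4, q5, q8}.
Read 'c': q0→{q5, q8}, q1→∅, q3→∅, q4→∅, q5→{q0, q1, q4}, q8→{q1, q8}; now {q0, q1, q4, q5, q8}.
Read 'c': q0→{q5, q8}, q1→∅, q4→∅, q5→{q0, q1, q4}, q8→{q1, q8}; now {q0, q1, q4, q5, q8}.
Read 'c': q0→{q5, q8}, q1→∅, q4→∅, q5→{q0, q1, q4}, q8→{q1, q8}; now {q0, q1, q4, q5, q8}.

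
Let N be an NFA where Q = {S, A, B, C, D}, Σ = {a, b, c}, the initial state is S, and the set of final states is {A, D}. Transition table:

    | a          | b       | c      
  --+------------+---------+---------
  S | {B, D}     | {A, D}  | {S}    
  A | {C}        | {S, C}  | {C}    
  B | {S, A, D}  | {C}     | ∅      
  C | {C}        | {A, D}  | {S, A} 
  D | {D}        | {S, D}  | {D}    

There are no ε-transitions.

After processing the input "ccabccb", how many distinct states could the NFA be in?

3

Start in {S}.
Read 'c': {S} → {S}.
Read 'c': {S} → {S}.
Read 'a': {S} → {B, D}.
Read 'b': {B, D} → {S, C, D}.
Read 'c': {S, C, D} → {S, A, D}.
Read 'c': {S, A, D} → {S, C, D}.
Read 'b': {S, C, D} → {S, A, D}.
That set has 3 states.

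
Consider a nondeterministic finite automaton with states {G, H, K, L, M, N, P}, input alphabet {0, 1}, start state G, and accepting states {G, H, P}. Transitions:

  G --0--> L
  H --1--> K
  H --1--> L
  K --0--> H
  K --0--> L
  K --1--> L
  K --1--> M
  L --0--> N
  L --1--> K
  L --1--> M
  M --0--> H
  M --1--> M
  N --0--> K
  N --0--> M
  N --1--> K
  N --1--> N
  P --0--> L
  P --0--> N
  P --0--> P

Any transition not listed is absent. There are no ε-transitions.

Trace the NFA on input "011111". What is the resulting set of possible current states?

{K, M}

Start in {G}.
Read '0': {G} → {L}.
Read '1': {L} → {K, M}.
Read '1': {K, M} → {L, M}.
Read '1': {L, M} → {K, M}.
Read '1': {K, M} → {L, M}.
Read '1': {L, M} → {K, M}.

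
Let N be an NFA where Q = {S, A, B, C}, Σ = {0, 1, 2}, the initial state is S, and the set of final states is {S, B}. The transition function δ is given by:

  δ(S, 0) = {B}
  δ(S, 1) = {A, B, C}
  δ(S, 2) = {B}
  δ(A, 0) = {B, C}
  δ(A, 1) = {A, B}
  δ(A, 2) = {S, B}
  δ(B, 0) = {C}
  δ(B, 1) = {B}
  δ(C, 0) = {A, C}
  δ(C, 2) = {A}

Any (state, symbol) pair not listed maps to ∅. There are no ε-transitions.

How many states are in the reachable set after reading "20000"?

Start in {S}.
Read '2': S→{B}; now {B}.
Read '0': B→{C}; now {C}.
Read '0': C→{A, C}; now {A, C}.
Read '0': A→{B, C}, C→{A, C}; now {A, B, C}.
Read '0': A→{B, C}, B→{C}, C→{A, C}; now {A, B, C}.
That set has 3 states.

3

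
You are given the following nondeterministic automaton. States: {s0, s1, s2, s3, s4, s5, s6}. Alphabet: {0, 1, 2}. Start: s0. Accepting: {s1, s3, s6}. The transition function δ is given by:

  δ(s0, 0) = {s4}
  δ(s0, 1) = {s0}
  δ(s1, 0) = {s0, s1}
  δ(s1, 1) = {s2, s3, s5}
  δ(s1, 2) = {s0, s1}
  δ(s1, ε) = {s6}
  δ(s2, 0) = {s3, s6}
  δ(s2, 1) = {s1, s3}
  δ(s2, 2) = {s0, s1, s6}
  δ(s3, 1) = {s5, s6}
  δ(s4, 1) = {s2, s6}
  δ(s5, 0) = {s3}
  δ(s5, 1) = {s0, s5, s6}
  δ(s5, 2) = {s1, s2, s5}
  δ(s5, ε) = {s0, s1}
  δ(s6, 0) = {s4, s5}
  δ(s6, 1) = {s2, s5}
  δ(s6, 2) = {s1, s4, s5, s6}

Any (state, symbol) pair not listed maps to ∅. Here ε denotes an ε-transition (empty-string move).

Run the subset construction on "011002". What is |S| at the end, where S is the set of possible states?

6

Start in {s0}.
Read '0': {s0} → {s4}.
Read '1': {s4} → {s2, s6}.
Read '1': {s2, s6} → {s0, s1, s2, s3, s5, s6}.
Read '0': {s0, s1, s2, s3, s5, s6} → {s0, s1, s3, s4, s5, s6}.
Read '0': {s0, s1, s3, s4, s5, s6} → {s0, s1, s3, s4, s5, s6}.
Read '2': {s0, s1, s3, s4, s5, s6} → {s0, s1, s2, s4, s5, s6}.
That set has 6 states.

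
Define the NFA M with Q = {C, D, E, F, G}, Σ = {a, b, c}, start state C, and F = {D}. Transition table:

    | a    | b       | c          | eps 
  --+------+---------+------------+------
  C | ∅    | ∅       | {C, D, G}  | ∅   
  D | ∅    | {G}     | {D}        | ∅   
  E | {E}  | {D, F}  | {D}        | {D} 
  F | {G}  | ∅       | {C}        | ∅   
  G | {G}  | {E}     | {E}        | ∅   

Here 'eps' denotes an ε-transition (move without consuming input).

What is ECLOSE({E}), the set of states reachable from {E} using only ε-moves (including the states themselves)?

{D, E}

Begin with {E}.
ε-move E → D; add D.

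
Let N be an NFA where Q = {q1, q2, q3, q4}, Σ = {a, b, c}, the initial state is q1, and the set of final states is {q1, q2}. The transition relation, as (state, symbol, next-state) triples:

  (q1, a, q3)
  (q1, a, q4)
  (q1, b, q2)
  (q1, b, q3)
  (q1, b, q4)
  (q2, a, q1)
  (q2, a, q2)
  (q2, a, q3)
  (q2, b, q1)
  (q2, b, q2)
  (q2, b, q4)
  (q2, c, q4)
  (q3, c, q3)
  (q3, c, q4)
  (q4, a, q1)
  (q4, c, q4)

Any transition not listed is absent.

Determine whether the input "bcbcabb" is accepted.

No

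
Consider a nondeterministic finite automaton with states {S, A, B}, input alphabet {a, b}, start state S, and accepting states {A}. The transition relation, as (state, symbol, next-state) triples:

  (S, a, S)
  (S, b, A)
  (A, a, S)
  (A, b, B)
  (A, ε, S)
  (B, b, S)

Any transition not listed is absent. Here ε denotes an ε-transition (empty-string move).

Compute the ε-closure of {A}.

Begin with {A}.
ε-move A → S; add S.

{S, A}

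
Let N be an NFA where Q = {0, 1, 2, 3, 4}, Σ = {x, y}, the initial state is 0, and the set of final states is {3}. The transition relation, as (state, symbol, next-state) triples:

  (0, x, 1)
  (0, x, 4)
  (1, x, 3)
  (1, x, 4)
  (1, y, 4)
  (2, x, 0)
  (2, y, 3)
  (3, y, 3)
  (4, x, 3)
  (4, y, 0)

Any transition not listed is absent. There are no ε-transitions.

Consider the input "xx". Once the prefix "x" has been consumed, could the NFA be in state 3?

No

Start in {0}.
Read 'x': {0} → {1, 4}.
State 3 is not in {1, 4}.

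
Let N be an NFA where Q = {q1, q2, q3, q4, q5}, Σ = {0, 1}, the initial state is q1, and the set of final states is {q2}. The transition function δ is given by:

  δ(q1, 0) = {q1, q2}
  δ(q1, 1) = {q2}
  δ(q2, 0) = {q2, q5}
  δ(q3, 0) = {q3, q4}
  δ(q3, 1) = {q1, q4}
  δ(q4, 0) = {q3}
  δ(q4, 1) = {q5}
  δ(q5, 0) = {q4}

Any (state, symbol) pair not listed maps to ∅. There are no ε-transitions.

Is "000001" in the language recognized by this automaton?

Start in {q1}.
Read '0': {q1} → {q1, q2}.
Read '0': {q1, q2} → {q1, q2, q5}.
Read '0': {q1, q2, q5} → {q1, q2, q4, q5}.
Read '0': {q1, q2, q4, q5} → {q1, q2, q3, q4, q5}.
Read '0': {q1, q2, q3, q4, q5} → {q1, q2, q3, q4, q5}.
Read '1': {q1, q2, q3, q4, q5} → {q1, q2, q4, q5}.
The final set {q1, q2, q4, q5} contains the accepting state q2.

Yes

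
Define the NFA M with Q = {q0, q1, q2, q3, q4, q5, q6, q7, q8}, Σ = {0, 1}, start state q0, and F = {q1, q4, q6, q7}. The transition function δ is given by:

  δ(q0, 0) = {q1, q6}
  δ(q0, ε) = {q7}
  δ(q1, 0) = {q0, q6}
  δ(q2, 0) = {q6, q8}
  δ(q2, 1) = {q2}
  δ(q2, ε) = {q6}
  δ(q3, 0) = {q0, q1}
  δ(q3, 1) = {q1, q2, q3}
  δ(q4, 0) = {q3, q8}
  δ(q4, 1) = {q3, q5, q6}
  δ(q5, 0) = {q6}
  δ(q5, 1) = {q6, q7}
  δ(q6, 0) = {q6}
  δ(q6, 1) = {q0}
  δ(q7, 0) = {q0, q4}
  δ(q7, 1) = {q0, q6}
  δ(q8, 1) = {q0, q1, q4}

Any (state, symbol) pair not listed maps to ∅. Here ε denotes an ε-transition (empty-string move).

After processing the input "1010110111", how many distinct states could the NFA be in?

6

Start: ε-closure({q0}) = {q0, q7}.
Read '1': {q0, q7} → {q0, q6, q7}.
Read '0': {q0, q6, q7} → {q0, q1, q4, q6, q7}.
Read '1': {q0, q1, q4, q6, q7} → {q0, q3, q5, q6, q7}.
Read '0': {q0, q3, q5, q6, q7} → {q0, q1, q4, q6, q7}.
Read '1': {q0, q1, q4, q6, q7} → {q0, q3, q5, q6, q7}.
Read '1': {q0, q3, q5, q6, q7} → {q0, q1, q2, q3, q6, q7}.
Read '0': {q0, q1, q2, q3, q6, q7} → {q0, q1, q4, q6, q7, q8}.
Read '1': {q0, q1, q4, q6, q7, q8} → {q0, q1, q3, q4, q5, q6, q7}.
Read '1': {q0, q1, q3, q4, q5, q6, q7} → {q0, q1, q2, q3, q5, q6, q7}.
Read '1': {q0, q1, q2, q3, q5, q6, q7} → {q0, q1, q2, q3, q6, q7}.
That set has 6 states.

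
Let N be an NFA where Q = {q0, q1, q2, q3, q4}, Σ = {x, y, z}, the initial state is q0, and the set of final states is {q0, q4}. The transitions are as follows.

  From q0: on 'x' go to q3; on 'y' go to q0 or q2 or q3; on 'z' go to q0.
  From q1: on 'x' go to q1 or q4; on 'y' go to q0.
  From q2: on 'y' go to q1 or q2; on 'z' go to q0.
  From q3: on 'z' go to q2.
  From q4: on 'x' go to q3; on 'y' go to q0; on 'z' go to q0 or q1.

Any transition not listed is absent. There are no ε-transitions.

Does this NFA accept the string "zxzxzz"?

Start in {q0}.
Read 'z': {q0} → {q0}.
Read 'x': {q0} → {q3}.
Read 'z': {q3} → {q2}.
Read 'x': {q2} → ∅.
The set is empty and remains empty for the remaining 2 symbols.
The final set ∅ contains no accepting state.

No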